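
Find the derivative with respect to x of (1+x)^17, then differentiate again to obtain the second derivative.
272(1+x)^15

Solution: First derivative: 17(1+x)^{16}. Second derivative: 17·16·(1+x)^{15} = 272(1+x)^{15}.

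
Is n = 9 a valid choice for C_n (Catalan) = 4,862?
Yes

Explanation: C_9 = C(18,9)/(9+1) = 48,620/10 = 4,862, which equals 4,862.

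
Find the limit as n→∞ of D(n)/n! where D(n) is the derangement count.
1/e
D(n)/n! → 1/e ≈ 0.3679 as n → ∞.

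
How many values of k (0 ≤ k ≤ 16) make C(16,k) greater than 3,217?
Row 16 is unimodal and symmetric about k=16/2. C(16,4)=1,820 ≤ 3,217; C(16,5)=4,368 > 3,217; by symmetry C(16,k) > 3,217 for k = 5..11. That's 11 - 5 + 1 = 7 values.
Final answer: 7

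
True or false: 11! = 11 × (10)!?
True

Working:
By definition n! = n × (n-1)!, so 11! = 11 × 10!.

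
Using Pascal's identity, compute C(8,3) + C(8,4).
C(8,3) + C(8,4) = C(9,4) = 126.

Answer: 126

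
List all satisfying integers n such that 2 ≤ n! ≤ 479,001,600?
2, 3, 4, 5, 6, 7, 8, 9, 10, 11, 12

Solution: n! is strictly increasing; 2! = 2 and 12! = 479,001,600, so valid n = 2, 3, 4, 5, 6, 7, 8, 9, 10, 11, 12.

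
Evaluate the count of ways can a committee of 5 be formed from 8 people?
C(8,5) = 8! / (5! × (8-5)!)
         = 8! / (5! × 3!)
         = 56
Final answer: 56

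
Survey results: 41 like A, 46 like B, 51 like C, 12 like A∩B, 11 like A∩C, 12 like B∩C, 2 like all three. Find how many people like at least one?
105
|A∪B∪C| = 41+46+51-12-11-12+2 = 105.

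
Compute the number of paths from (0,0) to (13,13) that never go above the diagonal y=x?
742,900

Reasoning: Counted by the Catalan number C_13: C_13 = C(26,13)/(13+1) = 10,400,600/14 = 742,900.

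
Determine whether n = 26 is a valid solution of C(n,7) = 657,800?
Yes

Explanation: C(26,7) = 26·25·24·23·22·21·20/7! = 3,315,312,000/5,040 = 657,800, which equals 657,800.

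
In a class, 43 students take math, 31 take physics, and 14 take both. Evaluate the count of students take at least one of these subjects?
|A∪B| = |A|+|B|-|A∩B| = 43+31-14 = 60.

Answer: 60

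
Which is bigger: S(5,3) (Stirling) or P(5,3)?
P(5,3)

Working:
S(5,3) = 3·S(4,3) + S(4,2) = 3·6 + 7 = 25; P(5,3) = 60.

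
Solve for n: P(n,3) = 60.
5

Working:
P(n,3) = n(n−1)(n−2) is increasing in n; n(n−1)(n−2) ≈ (n−1)^3 = 60 gives n ≈ 4.9. Check: P(3,3) = 6, P(4,3) = 24, P(5,3) = 60 ✓. So n = 5.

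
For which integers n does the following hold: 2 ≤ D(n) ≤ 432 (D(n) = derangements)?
3, 4, 5, 6
Using D(n) = (n−1)[D(n−1) + D(n−2)] with D(1)=0, D(2)=1: D(2)=1; D(3)=2; D(4)=9; D(5)=44; D(6)=265; D(7)=1,854. So valid n = 3, 4, 5, 6.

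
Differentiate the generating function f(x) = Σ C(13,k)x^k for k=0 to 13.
Σ k·C(13,k)x^(k-1) for k=1 to 13

Explanation: Term-by-term differentiation gives Σ k·C(13,k)x^{k-1} for k=1 to 13.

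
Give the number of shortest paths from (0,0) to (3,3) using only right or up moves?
20

Working:
Choose 3 rights from 6 moves: C(6,3) = 20.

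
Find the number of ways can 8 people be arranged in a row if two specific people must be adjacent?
Treat pair as unit: (8-1)! arrangements × 2 internal orders = 10,080.

Answer: 10,080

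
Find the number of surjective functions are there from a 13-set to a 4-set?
60,780,720

Explanation: Onto functions = 4! × S(13,4)
First compute S(13,4) via recurrence:
Using the Stirling recurrence: S(n,k) = k·S(n-1,k) + S(n-1,k-1)
S(13,4) = 4·S(12,4) + S(12,3)
         = 4·611501 + 86526
         = 2446004 + 86526
         = 2,532,530
Then: 24 × 2532530 = 60,780,720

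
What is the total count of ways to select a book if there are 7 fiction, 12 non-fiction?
19

Explanation: By the addition principle: 7 + 12 = 19.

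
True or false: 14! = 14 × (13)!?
True

Working:
By definition n! = n × (n-1)!, so 14! = 14 × 13!.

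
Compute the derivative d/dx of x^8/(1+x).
(8x^7(1+x) - x^8)/(1+x)²

Solution: Quotient rule: [8x^{7}(1+x) - x^8]/(1+x)².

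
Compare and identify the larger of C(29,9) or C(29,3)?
C(29,9)

Working:
C(29,9)=10,015,005, C(29,3)=3,654.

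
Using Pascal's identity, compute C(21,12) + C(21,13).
497,420

C(21,12) + C(21,13) = C(22,13) = 497,420.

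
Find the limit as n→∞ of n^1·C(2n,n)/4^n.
∞

Reasoning: C(2n,n) ~ 4^n/√(πn), so n^1·C(2n,n)/4^n ~ n^(1 − 1/2)/√π → ∞.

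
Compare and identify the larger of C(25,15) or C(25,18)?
C(25,15)

Reasoning: C(25,15)=3,268,760, C(25,18)=480,700.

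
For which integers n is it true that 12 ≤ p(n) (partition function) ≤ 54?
7, 8, 9, 10

Working:
Tabulating p(n) via p(n) = p(n−1) + p(n−2) − p(n−5) − p(n−7) + …: p(6)=11; p(7)=15; p(8)=22; p(9)=30; p(10)=42; p(11)=56. So valid n = 7, 8, 9, 10.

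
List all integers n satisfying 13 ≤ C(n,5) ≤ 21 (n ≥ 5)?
7

C(6,5)=6; C(7,5)=21; C(8,5)=56. So valid n = 7.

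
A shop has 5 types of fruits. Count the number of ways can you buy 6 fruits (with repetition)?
Stars and bars: C(6+5-1, 6) = C(10, 6) = 210.
Final answer: 210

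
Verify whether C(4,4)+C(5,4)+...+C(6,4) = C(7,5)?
True

Reasoning: Hockey stick identity gives Σ = C(7,5) = 21; RHS C(7,5) = 21.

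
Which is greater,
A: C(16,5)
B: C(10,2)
A

A=C(16,5)=4,368, B=C(10,2)=45.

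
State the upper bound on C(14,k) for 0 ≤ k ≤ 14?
Maximum at k = 7: C(14,7) = 3,432.

Answer: 3,432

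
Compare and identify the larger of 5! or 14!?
14!

Working:
5!=120, 14!=87,178,291,200. 14! > 5!.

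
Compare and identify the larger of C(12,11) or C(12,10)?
C(12,10)

Solution: C(12,11)=12, C(12,10)=66.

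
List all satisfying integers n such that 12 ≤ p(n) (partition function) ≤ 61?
Tabulating p(n) via p(n) = p(n−1) + p(n−2) − p(n−5) − p(n−7) + …: p(6)=11; p(7)=15; p(8)=22; p(9)=30; p(10)=42; p(11)=56; p(12)=77. So valid n = 7, 8, 9, 10, 11.
Final answer: 7, 8, 9, 10, 11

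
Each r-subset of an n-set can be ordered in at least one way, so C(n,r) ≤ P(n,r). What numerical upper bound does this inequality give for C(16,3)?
3,360

Reasoning: P(16,3) = 16·15·14 = 3,360, so C(16,3) ≤ 3,360. (The bound is loose by a factor of 3! = 6: C(16,3) = 3,360/6 = 560.)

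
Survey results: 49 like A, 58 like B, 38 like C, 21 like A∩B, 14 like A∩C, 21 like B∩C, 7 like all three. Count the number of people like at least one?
96

Solution: |A∪B∪C| = 49+58+38-21-14-21+7 = 96.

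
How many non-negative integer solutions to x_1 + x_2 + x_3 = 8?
45

Reasoning: C(8+3-1, 3-1) = 45.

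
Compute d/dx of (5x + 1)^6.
30(5x + 1)^5

Chain rule: 6(5x+1)^{5} × 5 = 30(5x+1)^{5}.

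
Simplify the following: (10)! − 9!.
3,265,920

Solution: (10)! − 9! = (10)·9! − 9! = (10−1)·9! = 9·9! = 3,265,920.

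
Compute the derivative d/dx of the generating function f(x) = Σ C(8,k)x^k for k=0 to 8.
Σ k·C(8,k)x^(k-1) for k=1 to 8

Working:
Term-by-term differentiation gives Σ k·C(8,k)x^{k-1} for k=1 to 8.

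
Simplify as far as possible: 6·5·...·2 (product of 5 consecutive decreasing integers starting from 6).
720

Solution: This is P(6,5) = 6!/(1)! = 720.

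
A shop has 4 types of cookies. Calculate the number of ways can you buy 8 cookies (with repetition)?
165

Reasoning: Stars and bars: C(8+4-1, 8) = C(11, 8) = 165.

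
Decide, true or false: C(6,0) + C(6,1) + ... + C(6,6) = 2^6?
True

Solution: Binomial theorem with x = y = 1: Σ C(6,i) = (1+1)^6 = 2^6 = 64. The statement holds.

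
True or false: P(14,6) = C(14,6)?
False

Reasoning: P(14,6) = 2,162,160 and C(14,6) = 3,003; P(n,r) = r! × C(n,r) so P > C whenever r ≥ 2.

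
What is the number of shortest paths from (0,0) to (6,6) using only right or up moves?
924

Working:
Choose 6 rights from 12 moves: C(12,6) = 924.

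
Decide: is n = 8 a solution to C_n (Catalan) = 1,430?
Yes

C_8 = C(16,8)/(8+1) = 12,870/9 = 1,430, which equals 1,430.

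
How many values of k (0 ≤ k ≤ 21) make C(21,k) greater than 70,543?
Row 21 is unimodal and symmetric about k=21/2. C(21,6)=54,264 ≤ 70,543; C(21,7)=116,280 > 70,543; by symmetry C(21,k) > 70,543 for k = 7..14. That's 14 - 7 + 1 = 8 values.
Final answer: 8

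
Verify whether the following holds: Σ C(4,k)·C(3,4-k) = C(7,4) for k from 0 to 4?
Vandermonde's identity gives C(7,4) = 35; RHS C(7,4) = 35.

Answer: True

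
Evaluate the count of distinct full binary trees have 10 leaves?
4,862

Using the Catalan number formula: C_n = C(2n, n) / (n+1)
C_9 = C(18, 9) / (9+1)
     = 48620 / 10
     = 4,862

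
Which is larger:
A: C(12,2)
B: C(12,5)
B

A=C(12,2)=66, B=C(12,5)=792.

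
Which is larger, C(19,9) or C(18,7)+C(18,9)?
C(19,9)

Reasoning: C(19,9)=92,378; C(18,7)+C(18,9)=31,824+48,620=80,444.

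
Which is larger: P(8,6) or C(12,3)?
P(8,6)

Working:
P(8,6)=20,160, C(12,3)=220.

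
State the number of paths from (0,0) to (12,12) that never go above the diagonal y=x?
208,012

Working:
Counted by the Catalan number C_12: C_12 = C(24,12)/(12+1) = 2,704,156/13 = 208,012.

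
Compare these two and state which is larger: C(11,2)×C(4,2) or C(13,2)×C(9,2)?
C(13,2)×C(9,2)
C(11,2)×C(4,2)=330, C(13,2)×C(9,2)=2,808.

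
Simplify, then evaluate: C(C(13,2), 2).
3,003

Explanation: C(13,2) = 78, then C(78, 2) = 3,003.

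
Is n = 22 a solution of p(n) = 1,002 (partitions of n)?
Pentagonal recurrence p(n) = p(n−1) + p(n−2) − p(n−5) − p(n−7) + …: p(22) = p(21) + p(20) − p(17) − p(15) + p(10) + p(7) − p(0) = 792 + 627 − 297 − 176 + 42 + 15 − 1 = 1,002, which equals 1,002.
Final answer: Yes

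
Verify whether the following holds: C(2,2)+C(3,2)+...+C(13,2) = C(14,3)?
Hockey stick identity gives Σ = C(14,3) = 364; RHS C(14,3) = 364.
Final answer: True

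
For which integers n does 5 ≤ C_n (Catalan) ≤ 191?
3, 4, 5, 6

Solution: C_2=2; C_3=5; C_4=14; C_5=42; C_6=132; C_7=429. So valid n = 3, 4, 5, 6.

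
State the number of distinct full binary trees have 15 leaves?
Using the Catalan number formula: C_n = C(2n, n) / (n+1)
C_14 = C(28, 14) / (14+1)
     = 40116600 / 15
     = 2,674,440
Final answer: 2,674,440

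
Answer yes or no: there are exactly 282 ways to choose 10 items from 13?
No

Solution: C(13,10) = 286 ≠ 282.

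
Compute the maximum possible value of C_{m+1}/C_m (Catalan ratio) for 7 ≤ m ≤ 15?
62/17

Working:
C_{m+1}/C_m = 2(2m+1)/(m+2), which increases with m. Maximum at m = 15: 2·31/17 = 62/17.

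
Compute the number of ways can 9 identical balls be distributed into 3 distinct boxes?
55

Solution: C(9+3-1, 3-1) = C(11, 2) = 55.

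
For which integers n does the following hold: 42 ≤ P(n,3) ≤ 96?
5

Explanation: P(4,3)=24; P(5,3)=60; P(6,3)=120. So valid n = 5.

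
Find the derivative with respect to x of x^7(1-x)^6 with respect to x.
Product rule: 7x^{6}(1-x)^{6} + x^7·(-6)(1-x)^{5}.

Answer: 7x^6(1-x)^6 - 6x^7(1-x)^5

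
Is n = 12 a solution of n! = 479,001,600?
Yes

Solution: 12! = 12·11! = 12·39,916,800 = 479,001,600, which equals 479,001,600.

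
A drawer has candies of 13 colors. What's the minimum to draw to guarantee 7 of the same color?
79

Reasoning: Worst case: 6 of each = 78. One more: 79.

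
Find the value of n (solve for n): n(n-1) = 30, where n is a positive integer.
6

Explanation: n² − n − 30 = 0, so n = (1 ± √(1 + 4·30))/2 = (1 ± √121)/2 = (1 ± 11)/2, i.e. n = 6 or n = -5. Taking the positive root, n = 6 (check: 6×5 = 30).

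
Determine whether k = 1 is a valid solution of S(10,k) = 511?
No

Reasoning: S(10,1) = 1·S(9,1) + S(9,0) = 1·1 + 0 = 1, which does not equal 511.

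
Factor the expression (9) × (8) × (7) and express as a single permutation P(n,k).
P(9,3) = 9!/(6)!

Reasoning: Product of 3 consecutive descending integers starting at 9: P(9,3) = 9!/6! = 504.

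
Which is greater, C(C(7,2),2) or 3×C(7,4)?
C(C(7,2),2)=210, 3×C(7,4)=105.

Answer: C(C(7,2),2)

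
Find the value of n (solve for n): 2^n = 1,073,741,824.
30

Working:
1,073,741,824 = 1,024 × 1,024 × 1,024 = 2^10 × 2^10 × 2^10 = 2^30, so n = 30.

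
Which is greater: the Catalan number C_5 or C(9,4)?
C_5 = C(10,5)/(5+1) = 252/6 = 42; C(9,4) = 126.
Final answer: C(9,4)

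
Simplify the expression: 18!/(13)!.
1,028,160
This equals 18×17×...×14 = 1,028,160.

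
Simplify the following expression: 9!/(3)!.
60,480

Explanation: This equals 9×8×...×4 = 60,480.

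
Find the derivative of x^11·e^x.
(11x^10 + x^11)e^x

Solution: Product rule: d/dx[x^11]·e^x + x^11·d/dx[e^x] = 11x^{10}e^x + x^11e^x.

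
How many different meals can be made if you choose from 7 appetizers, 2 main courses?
14
By the multiplication principle: 7 × 2 = 14.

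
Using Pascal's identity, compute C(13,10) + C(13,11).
364

Reasoning: C(13,10) + C(13,11) = C(14,11) = 364.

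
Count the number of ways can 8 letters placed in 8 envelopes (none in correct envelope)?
14,833

Working:
Using D(n) = (n-1)[D(n-1) + D(n-2)]:
D(8) = (8-1) × [D(7) + D(6)]
      = 7 × [1854 + 265]
      = 7 × 2119
      = 14,833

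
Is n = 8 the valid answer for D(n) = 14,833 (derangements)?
D(8) = (8-1)·[D(7) + D(6)] = 7·[1,854 + 265] = 14,833, which equals 14,833.
Final answer: Yes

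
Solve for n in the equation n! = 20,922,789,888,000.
n! is strictly increasing. 14! = 87,178,291,200, 15! = 1,307,674,368,000, 16! = 20,922,789,888,000 ✓. So n = 16.
Final answer: 16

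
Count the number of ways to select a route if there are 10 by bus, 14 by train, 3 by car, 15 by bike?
42

Reasoning: By the addition principle: 10 + 14 + 3 + 15 = 42.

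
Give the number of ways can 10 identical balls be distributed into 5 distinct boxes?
C(10+5-1, 5-1) = C(14, 4) = 1,001.
Final answer: 1,001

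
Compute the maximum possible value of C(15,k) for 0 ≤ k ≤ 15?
6,435

Solution: Maximum at k = 7 or k = 8: C(15,7) = 6,435.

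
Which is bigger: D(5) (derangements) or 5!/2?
5!/2

Explanation: D(5) = (5-1)·[D(4) + D(3)] = 4·[9 + 2] = 44; 5!/2 = 120/2 = 60.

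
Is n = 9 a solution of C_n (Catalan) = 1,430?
No

Explanation: C_9 = C(18,9)/(9+1) = 48,620/10 = 4,862, which does not equal 1,430.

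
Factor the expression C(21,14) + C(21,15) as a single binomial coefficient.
C(22,15)

Working:
By Pascal's identity: C(21,14) + C(21,15) = C(22,15) = 170,544.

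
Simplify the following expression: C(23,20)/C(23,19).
1/5

Explanation: C(n,k+1)/C(n,k) = (n−k)/(k+1). Here (23−19)/(19+1) = 4/20 = 1/5.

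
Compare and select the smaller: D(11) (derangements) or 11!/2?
D(11) = (11-1)·[D(10) + D(9)] = 10·[1,334,961 + 133,496] = 14,684,570; 11!/2 = 39,916,800/2 = 19,958,400.

Answer: D(11)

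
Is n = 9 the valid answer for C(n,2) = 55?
No

Solution: C(9,2) = 9·8/2! = 72/2 = 36, which does not equal 55.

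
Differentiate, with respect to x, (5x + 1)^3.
15(5x + 1)^2

Reasoning: Chain rule: 3(5x+1)^{2} × 5 = 15(5x+1)^{2}.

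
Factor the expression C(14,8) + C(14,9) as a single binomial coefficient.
C(15,9)

Explanation: By Pascal's identity: C(14,8) + C(14,9) = C(15,9) = 5,005.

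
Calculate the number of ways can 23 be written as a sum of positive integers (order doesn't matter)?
1,255

Solution: Pentagonal recurrence p(n) = p(n−1) + p(n−2) − p(n−5) − p(n−7) + …: p(23) = p(22) + p(21) − p(18) − p(16) + p(11) + p(8) − p(1) = 1,002 + 792 − 385 − 231 + 56 + 22 − 1 = 1,255.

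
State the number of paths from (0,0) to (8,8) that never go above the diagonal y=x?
1,430

Working:
Counted by the Catalan number C_8: C_8 = C(16,8)/(8+1) = 12,870/9 = 1,430.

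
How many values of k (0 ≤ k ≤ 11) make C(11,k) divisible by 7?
2

Working:
Checking C(11,k) mod 7 for k = 0..11: divisible at k = 5, 6. That's 2 values.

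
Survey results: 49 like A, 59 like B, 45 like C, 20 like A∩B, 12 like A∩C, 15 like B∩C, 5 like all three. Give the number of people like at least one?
111

Solution: |A∪B∪C| = 49+59+45-20-12-15+5 = 111.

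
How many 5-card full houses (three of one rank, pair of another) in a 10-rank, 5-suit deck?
9,000

Reasoning: Triple rank: 10. Triple suits: C(5,3)=10. Pair rank: 9. Pair suits: C(5,2)=10. Total: 9,000.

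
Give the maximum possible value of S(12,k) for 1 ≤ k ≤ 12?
1,379,400

Reasoning: Row S(12,k) for k = 1..12 (via S(n,k) = k·S(n−1,k) + S(n−1,k−1)): 1, 2,047, 86,526, 611,501, 1,379,400, 1,323,652, 627,396, 159,027, 22,275, 1,705, 66, 1. The row is unimodal; maximum at k = 5: 1,379,400.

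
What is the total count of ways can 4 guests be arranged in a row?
24

Reasoning: Arrangements of 4 distinct objects: 4! = 24.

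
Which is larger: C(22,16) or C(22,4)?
C(22,16)
C(22,16)=74,613, C(22,4)=7,315.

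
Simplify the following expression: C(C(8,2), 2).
378

C(8,2) = 28, then C(28, 2) = 378.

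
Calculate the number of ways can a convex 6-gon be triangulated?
14

Reasoning: Using the Catalan number formula: C_n = C(2n, n) / (n+1)
C_4 = C(8, 4) / (4+1)
     = 70 / 5
     = 14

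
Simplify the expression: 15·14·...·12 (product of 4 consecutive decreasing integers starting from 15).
This is P(15,4) = 15!/(11)! = 32,760.
Final answer: 32,760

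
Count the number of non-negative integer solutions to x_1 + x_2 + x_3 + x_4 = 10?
286

Solution: C(10+4-1, 4-1) = 286.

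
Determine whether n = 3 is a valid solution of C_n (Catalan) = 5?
Yes
C_3 = C(6,3)/(3+1) = 20/4 = 5, which equals 5.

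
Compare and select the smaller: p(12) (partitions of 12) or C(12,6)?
p(12)

Pentagonal recurrence p(n) = p(n−1) + p(n−2) − p(n−5) − p(n−7) + …: p(12) = p(11) + p(10) − p(7) − p(5) + p(0) = 56 + 42 − 15 − 7 + 1 = 77; C(12,6) = 924.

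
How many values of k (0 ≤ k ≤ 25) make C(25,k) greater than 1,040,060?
10

Reasoning: Row 25 is unimodal and symmetric about k=25/2. C(25,7)=480,700 ≤ 1,040,060; C(25,8)=1,081,575 > 1,040,060; by symmetry C(25,k) > 1,040,060 for k = 8..17. That's 17 - 8 + 1 = 10 values.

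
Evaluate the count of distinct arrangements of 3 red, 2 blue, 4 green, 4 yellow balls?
900,900

Solution: Multinomial: 13!/(3! × 2! × 4! × 4!) = 900,900.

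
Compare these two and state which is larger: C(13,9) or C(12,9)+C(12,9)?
C(13,9)

Working:
C(13,9)=715; C(12,9)+C(12,9)=220+220=440.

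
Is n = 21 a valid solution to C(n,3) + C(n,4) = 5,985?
C(21,3) + C(21,4) = 1,330 + 5,985 = 7,315, which does not equal 5,985.
Final answer: No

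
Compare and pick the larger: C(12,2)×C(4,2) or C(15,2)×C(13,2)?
C(15,2)×C(13,2)

Solution: C(12,2)×C(4,2)=396, C(15,2)×C(13,2)=8,190.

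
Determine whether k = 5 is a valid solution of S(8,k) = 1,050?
S(8,5) = 5·S(7,5) + S(7,4) = 5·140 + 350 = 1,050, which equals 1,050.

Answer: Yes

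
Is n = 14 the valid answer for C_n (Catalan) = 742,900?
No
C_14 = C(28,14)/(14+1) = 40,116,600/15 = 2,674,440, which does not equal 742,900.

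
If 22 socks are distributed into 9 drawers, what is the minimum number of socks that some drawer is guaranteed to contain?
Pigeonhole: ⌈22/9⌉ = 3.

Answer: 3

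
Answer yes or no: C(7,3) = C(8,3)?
LHS = C(7,3) = 35; RHS = C(8,3) = 56. 35 ≠ 56, so the statement does not hold.
Final answer: No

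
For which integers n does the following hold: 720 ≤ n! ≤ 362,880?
n! is strictly increasing; 6! = 720 and 9! = 362,880, so valid n = 6, 7, 8, 9.
Final answer: 6, 7, 8, 9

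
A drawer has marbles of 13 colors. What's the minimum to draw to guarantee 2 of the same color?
14

Worst case: 1 of each = 13. One more: 14.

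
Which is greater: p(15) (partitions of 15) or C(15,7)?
C(15,7)
Pentagonal recurrence p(n) = p(n−1) + p(n−2) − p(n−5) − p(n−7) + …: p(15) = p(14) + p(13) − p(10) − p(8) + p(3) + p(0) = 135 + 101 − 42 − 22 + 3 + 1 = 176; C(15,7) = 6,435.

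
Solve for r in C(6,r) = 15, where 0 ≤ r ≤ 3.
2

Solution: C(6,r) is increasing for 0 ≤ r ≤ 3. Stepping up (C(6,r+1) = C(6,r)·(6−r)/(r+1)): C(6,1) = 6, C(6,2) = 15 ✓. So r = 2.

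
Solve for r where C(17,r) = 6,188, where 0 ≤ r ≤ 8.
5

Explanation: C(17,r) is increasing for 0 ≤ r ≤ 8. Stepping up (C(17,r+1) = C(17,r)·(17−r)/(r+1)): C(17,1) = 17, C(17,2) = 136, C(17,3) = 680, C(17,4) = 2,380, C(17,5) = 6,188 ✓. So r = 5.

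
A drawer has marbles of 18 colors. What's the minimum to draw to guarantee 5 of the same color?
73

Working:
Worst case: 4 of each = 72. One more: 73.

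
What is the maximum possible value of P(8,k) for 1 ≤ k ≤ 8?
40,320

Reasoning: P(8,k) increases in k, so maximum at k = 8: 8! = 40,320.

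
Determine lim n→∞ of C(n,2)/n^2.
1/2

C(n,2) ≈ n^2/2! for large n. Limit = 1/2! = 1/2.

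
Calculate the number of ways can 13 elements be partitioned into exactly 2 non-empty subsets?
This equals S(13,2), the Stirling number of the 2nd kind.
Using the Stirling recurrence: S(n,k) = k·S(n-1,k) + S(n-1,k-1)
S(13,2) = 2·S(12,2) + S(12,1)
         = 2·2047 + 1
         = 4094 + 1
         = 4,095

Answer: 4,095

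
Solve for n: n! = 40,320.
n! is strictly increasing. 6! = 720, 7! = 5,040, 8! = 40,320 ✓. So n = 8.

Answer: 8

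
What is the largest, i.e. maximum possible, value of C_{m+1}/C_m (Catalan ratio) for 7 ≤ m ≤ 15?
62/17

Solution: C_{m+1}/C_m = 2(2m+1)/(m+2), which increases with m. Maximum at m = 15: 2·31/17 = 62/17.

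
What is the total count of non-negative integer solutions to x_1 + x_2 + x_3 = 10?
C(10+3-1, 3-1) = 66.

Answer: 66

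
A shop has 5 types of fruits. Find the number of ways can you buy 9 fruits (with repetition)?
Stars and bars: C(9+5-1, 9) = C(13, 9) = 715.

Answer: 715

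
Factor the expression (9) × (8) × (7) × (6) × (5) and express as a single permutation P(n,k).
P(9,5) = 9!/(4)!
Product of 5 consecutive descending integers starting at 9: P(9,5) = 9!/4! = 15,120.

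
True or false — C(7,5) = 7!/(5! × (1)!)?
False

Solution: The correct denominator is 5!×2!, giving C(7,5) = 21; the stated RHS is 7!/(5!×1!) = 42 ≠ 21, so the statement does not hold.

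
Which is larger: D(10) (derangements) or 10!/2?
10!/2

Solution: D(10) = (10-1)·[D(9) + D(8)] = 9·[133,496 + 14,833] = 1,334,961; 10!/2 = 3,628,800/2 = 1,814,400.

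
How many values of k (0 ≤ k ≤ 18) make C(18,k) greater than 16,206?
Row 18 is unimodal and symmetric about k=18/2. C(18,5)=8,568 ≤ 16,206; C(18,6)=18,564 > 16,206; by symmetry C(18,k) > 16,206 for k = 6..12. That's 12 - 6 + 1 = 7 values.
Final answer: 7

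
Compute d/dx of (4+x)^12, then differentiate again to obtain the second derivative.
132(4+x)^10

Explanation: First derivative: 12(4+x)^{11}. Second derivative: 12·11·(4+x)^{10} = 132(4+x)^{10}.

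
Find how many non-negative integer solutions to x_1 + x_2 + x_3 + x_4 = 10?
286

Reasoning: C(10+4-1, 4-1) = 286.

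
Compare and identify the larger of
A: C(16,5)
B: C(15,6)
B

Explanation: A=C(16,5)=4,368, B=C(15,6)=5,005.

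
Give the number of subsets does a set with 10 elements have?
Each element can be included or excluded: 2^10 = 1,024.
Final answer: 1,024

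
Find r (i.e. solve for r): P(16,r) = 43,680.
4

Reasoning: P(16,r) = 16·15·…·(16−r+1), a product of r factors. Multiplying down from 16: 16 = 16; 16·15 = 240; 16·15·14 = 3,360; 16·15·14·13 = 43,680 ✓ (4 factors). So r = 4.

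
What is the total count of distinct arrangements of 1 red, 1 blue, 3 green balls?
20

Solution: Multinomial: 5!/(1! × 1! × 3!) = 20.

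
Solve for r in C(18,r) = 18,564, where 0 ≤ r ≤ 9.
6

C(18,r) is increasing for 0 ≤ r ≤ 9. Stepping up (C(18,r+1) = C(18,r)·(18−r)/(r+1)): C(18,1) = 18, C(18,2) = 153, C(18,3) = 816, C(18,4) = 3,060, C(18,5) = 8,568, C(18,6) = 18,564 ✓. So r = 6.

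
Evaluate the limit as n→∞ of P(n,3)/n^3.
1

Explanation: P(n,3) = n(n-1)(n-2) ≈ n^3 for large n. Limit = 1.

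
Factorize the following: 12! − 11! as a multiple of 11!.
11 × 11! = 439,084,800
12! − 11! = 12·11! − 11! = (12 − 1)·11! = 11 × 11! = 439,084,800.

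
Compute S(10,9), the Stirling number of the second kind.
45

Reasoning: Using the Stirling recurrence: S(n,k) = k·S(n-1,k) + S(n-1,k-1)
S(10,9) = 9·S(9,9) + S(9,8)
         = 9·1 + 36
         = 9 + 36
         = 45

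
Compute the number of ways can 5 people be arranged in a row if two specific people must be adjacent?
48

Solution: Treat pair as unit: (5-1)! arrangements × 2 internal orders = 48.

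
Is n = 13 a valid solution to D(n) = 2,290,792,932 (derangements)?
D(13) = (13-1)·[D(12) + D(11)] = 12·[176,214,841 + 14,684,570] = 2,290,792,932, which equals 2,290,792,932.

Answer: Yes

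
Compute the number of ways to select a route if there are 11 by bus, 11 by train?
22

By the addition principle: 11 + 11 = 22.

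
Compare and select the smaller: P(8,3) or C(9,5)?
P(8,3)=336, C(9,5)=126.
Final answer: C(9,5)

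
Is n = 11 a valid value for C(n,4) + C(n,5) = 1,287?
No

C(11,4) + C(11,5) = 330 + 462 = 792, which does not equal 1,287.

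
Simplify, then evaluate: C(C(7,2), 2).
210
C(7,2) = 21, then C(21, 2) = 210.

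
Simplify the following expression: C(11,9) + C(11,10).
66
By Pascal's identity: C(12,10) = 66.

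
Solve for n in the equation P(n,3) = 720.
10
P(n,3) = n(n−1)(n−2) is increasing in n; n(n−1)(n−2) ≈ (n−1)^3 = 720 gives n ≈ 10.0. Check: P(8,3) = 336, P(9,3) = 504, P(10,3) = 720 ✓. So n = 10.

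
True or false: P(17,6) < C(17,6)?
False

Explanation: P(17,6) = 8,910,720 and C(17,6) = 12,376; P(n,r) = r! × C(n,r) so P > C whenever r ≥ 2.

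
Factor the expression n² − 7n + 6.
(n − 1)(n − 6)
Seek roots whose sum is 7 and product is 6: (1, 6). So n² − 7n + 6 = (n − 1)(n − 6).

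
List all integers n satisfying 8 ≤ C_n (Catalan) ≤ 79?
4, 5

C_3=5; C_4=14; C_5=42; C_6=132. So valid n = 4, 5.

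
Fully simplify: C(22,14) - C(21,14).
203,490
C(22,14) - C(21,14) = C(21,13) = 203,490.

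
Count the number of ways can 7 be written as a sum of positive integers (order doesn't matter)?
15

Working:
Pentagonal recurrence p(n) = p(n−1) + p(n−2) − p(n−5) − p(n−7) + …: p(7) = p(6) + p(5) − p(2) − p(0) = 11 + 7 − 2 − 1 = 15.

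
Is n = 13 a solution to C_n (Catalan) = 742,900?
Yes

Working:
C_13 = C(26,13)/(13+1) = 10,400,600/14 = 742,900, which equals 742,900.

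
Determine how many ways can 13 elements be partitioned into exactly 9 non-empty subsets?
359,502

Working:
This equals S(13,9), the Stirling number of the 2nd kind.
Using the Stirling recurrence: S(n,k) = k·S(n-1,k) + S(n-1,k-1)
S(13,9) = 9·S(12,9) + S(12,8)
         = 9·22275 + 159027
         = 200475 + 159027
         = 359,502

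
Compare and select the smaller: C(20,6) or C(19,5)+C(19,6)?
By Pascal's identity: C(20,6) = C(19,5)+C(19,6) = 38,760. Equal.

Answer: Equal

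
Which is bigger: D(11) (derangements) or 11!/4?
D(11) = (11-1)·[D(10) + D(9)] = 10·[1,334,961 + 133,496] = 14,684,570; 11!/4 = 39,916,800/4 = 9,979,200.

Answer: D(11)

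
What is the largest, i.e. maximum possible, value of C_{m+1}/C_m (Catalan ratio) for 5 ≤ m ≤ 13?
C_{m+1}/C_m = 2(2m+1)/(m+2), which increases with m. Maximum at m = 13: 2·27/15 = 18/5.
Final answer: 18/5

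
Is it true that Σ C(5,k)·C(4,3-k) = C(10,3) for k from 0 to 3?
False

Reasoning: Vandermonde's identity gives C(9,3) = 84; RHS C(10,3) = 120.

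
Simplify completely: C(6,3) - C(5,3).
C(6,3) - C(5,3) = C(5,2) = 10.
Final answer: 10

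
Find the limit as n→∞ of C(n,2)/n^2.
C(n,2) ≈ n^2/2! for large n. Limit = 1/2! = 1/2.
Final answer: 1/2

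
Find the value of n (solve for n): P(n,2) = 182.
14

Explanation: P(n,2) = n(n−1) is increasing in n; n(n−1) ≈ (n−0.5)^2 = 182 gives n ≈ 14.0. Check: P(12,2) = 132, P(13,2) = 156, P(14,2) = 182 ✓. So n = 14.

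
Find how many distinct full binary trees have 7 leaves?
Using the Catalan number formula: C_n = C(2n, n) / (n+1)
C_6 = C(12, 6) / (6+1)
     = 924 / 7
     = 132
Final answer: 132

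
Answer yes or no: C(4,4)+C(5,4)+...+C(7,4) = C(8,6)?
Hockey stick identity gives Σ = C(8,5) = 56; RHS C(8,6) = 28.

Answer: No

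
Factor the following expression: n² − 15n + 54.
(n − 6)(n − 9)
Seek roots whose sum is 15 and product is 54: (6, 9). So n² − 15n + 54 = (n − 6)(n − 9).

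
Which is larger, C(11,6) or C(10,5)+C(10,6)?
By Pascal's identity: C(11,6) = C(10,5)+C(10,6) = 462. Equal.

Answer: Equal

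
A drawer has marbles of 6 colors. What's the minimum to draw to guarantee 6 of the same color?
31
Worst case: 5 of each = 30. One more: 31.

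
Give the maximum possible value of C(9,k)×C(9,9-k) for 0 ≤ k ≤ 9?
15,876

Solution: C(9,k)·C(9,9-k) = C(9,k)², maximised at the centre k = 4: C(9,4)² = 15,876.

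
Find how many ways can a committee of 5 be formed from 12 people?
C(12,5) = 12! / (5! × (12-5)!)
         = 12! / (5! × 7!)
         = 792

Answer: 792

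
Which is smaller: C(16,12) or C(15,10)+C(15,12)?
C(16,12)
C(16,12)=1,820; C(15,10)+C(15,12)=3,003+455=3,458.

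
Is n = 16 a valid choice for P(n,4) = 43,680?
Yes

Reasoning: P(16,4) = 16·15·14·13 = 43,680, which equals 43,680.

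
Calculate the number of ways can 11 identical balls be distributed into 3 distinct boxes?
78
C(11+3-1, 3-1) = C(13, 2) = 78.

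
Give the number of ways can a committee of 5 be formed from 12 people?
792

Working:
C(12,5) = 12! / (5! × (12-5)!)
         = 12! / (5! × 7!)
         = 792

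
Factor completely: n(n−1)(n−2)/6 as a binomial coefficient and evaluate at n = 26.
C(n,3); C(26,3) = 2,600

Explanation: n(n−1)(n−2)/6 = n!/(3!(n−3)!) = C(n,3). At n = 26: C(26,3) = 2,600.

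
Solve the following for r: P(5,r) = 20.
2

Solution: P(5,r) = 5·4·…·(5−r+1), a product of r factors. Multiplying down from 5: 5 = 5; 5·4 = 20 ✓ (2 factors). So r = 2.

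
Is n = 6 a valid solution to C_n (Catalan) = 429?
No

Working:
C_6 = C(12,6)/(6+1) = 924/7 = 132, which does not equal 429.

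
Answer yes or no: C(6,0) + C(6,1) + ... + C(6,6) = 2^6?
Binomial theorem with x = y = 1: Σ C(6,i) = (1+1)^6 = 2^6 = 64. The statement holds.
Final answer: Yes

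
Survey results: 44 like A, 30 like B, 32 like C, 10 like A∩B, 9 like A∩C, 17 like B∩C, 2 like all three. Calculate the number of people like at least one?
|A∪B∪C| = 44+30+32-10-9-17+2 = 72.

Answer: 72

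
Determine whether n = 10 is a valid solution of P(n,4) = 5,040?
Yes

Reasoning: P(10,4) = 10·9·8·7 = 5,040, which equals 5,040.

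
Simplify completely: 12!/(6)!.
665,280

Solution: This equals 12×11×...×7 = 665,280.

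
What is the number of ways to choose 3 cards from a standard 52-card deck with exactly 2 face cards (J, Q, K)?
2,640

Solution: 12 face cards and 40 non-face cards: C(12,2) × C(40,1) = 66 × 40 = 2,640.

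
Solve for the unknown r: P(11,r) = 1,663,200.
P(11,r) = 11·10·…·(11−r+1), a product of r factors. Multiplying down from 11: 11 = 11; 11·10 = 110; 11·10·9 = 990; 11·10·9·8 = 7,920; 11·10·9·8·7 = 55,440; 11·10·9·8·7·6 = 332,640; 11·10·9·8·7·6·5 = 1,663,200 ✓ (7 factors). So r = 7.

Answer: 7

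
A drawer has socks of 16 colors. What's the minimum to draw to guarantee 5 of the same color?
65

Working:
Worst case: 4 of each = 64. One more: 65.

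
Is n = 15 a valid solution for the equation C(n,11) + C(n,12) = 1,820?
Yes

Explanation: C(15,11) + C(15,12) = 1,365 + 455 = 1,820, which equals 1,820.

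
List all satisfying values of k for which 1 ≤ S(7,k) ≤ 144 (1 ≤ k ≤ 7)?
1, 2, 5, 6, 7

Explanation: S(7,1)=1; S(7,2)=63; S(7,3)=301; S(7,4)=350; S(7,5)=140; S(7,6)=21; S(7,7)=1. So valid k = 1, 2, 5, 6, 7.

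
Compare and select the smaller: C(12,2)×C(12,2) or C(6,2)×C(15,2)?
C(6,2)×C(15,2)

Explanation: C(12,2)×C(12,2)=4,356, C(6,2)×C(15,2)=1,575.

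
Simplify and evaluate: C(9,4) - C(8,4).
56

Working:
C(9,4) - C(8,4) = C(8,3) = 56.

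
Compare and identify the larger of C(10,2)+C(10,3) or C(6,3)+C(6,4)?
C(10,2)+C(10,3)

Solution: First=165, Second=35.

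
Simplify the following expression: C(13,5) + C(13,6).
By Pascal's identity: C(14,6) = 3,003.
Final answer: 3,003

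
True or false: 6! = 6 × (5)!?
True

Explanation: By definition n! = n × (n-1)!, so 6! = 6 × 5!.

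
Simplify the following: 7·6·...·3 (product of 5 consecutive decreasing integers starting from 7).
This is P(7,5) = 7!/(2)! = 2,520.

Answer: 2,520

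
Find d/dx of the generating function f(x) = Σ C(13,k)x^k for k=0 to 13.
Σ k·C(13,k)x^(k-1) for k=1 to 13
Term-by-term differentiation gives Σ k·C(13,k)x^{k-1} for k=1 to 13.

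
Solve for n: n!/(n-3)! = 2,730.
15

Working:
n!/(n-3)! = n×(n-1)×(n-2), a product of 3 consecutive integers ≈ (n−1)^3. 2,730^(1/3) + 1 ≈ 15.0; check n = 15: 15×14×13 = 2,730 ✓. So n = 15.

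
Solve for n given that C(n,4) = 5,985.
21

Explanation: C(n,4) = n(n−1)(n−2)(n−3)/4! is increasing in n, and n(n−1)(n−2)(n−3) = 4!·5,985 = 143,640 ≈ (n−1.5)^4 gives n ≈ 21.0. Check: C(19,4) = 3,876, C(20,4) = 4,845, C(21,4) = 5,985 ✓. So n = 21.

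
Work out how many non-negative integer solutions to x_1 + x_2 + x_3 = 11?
78

Reasoning: C(11+3-1, 3-1) = 78.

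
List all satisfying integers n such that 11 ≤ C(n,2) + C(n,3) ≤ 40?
5, 6

Working:
C(4,2)+C(4,3)=10; C(5,2)+C(5,3)=20; C(6,2)+C(6,3)=35; C(7,2)+C(7,3)=56. So valid n = 5, 6.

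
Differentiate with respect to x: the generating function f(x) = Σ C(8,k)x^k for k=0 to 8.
Term-by-term differentiation gives Σ k·C(8,k)x^{k-1} for k=1 to 8.

Answer: Σ k·C(8,k)x^(k-1) for k=1 to 8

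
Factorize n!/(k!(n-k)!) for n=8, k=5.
This is the binomial coefficient C(8,5) = 56.

Answer: C(8,5) = 56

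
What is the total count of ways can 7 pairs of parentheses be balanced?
429

Explanation: Using the Catalan number formula: C_n = C(2n, n) / (n+1)
C_7 = C(14, 7) / (7+1)
     = 3432 / 8
     = 429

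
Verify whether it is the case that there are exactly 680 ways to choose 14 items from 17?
True

Solution: C(17,14) = 680.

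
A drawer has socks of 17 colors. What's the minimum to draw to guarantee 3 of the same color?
35

Solution: Worst case: 2 of each = 34. One more: 35.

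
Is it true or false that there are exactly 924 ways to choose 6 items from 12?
True

Working:
C(12,6) = 924.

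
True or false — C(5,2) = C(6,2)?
False

Reasoning: LHS = C(5,2) = 10; RHS = C(6,2) = 15. 10 ≠ 15, so the statement does not hold.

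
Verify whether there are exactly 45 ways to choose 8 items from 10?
True

Working:
C(10,8) = 45.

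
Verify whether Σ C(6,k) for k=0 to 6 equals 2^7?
False

Binomial theorem: Σ C(6,k) = (1+1)^6 = 2^6 = 64; RHS 2^7 = 128.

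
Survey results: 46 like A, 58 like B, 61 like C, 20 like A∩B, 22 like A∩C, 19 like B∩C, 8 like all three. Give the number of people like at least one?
112

Working:
|A∪B∪C| = 46+58+61-20-22-19+8 = 112.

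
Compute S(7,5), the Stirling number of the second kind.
Using the Stirling recurrence: S(n,k) = k·S(n-1,k) + S(n-1,k-1)
S(7,5) = 5·S(6,5) + S(6,4)
         = 5·15 + 65
         = 75 + 65
         = 140

Answer: 140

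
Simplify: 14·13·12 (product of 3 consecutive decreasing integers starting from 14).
2,184

Working:
This is P(14,3) = 14!/(11)! = 2,184.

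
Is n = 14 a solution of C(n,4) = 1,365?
No

Reasoning: C(14,4) = 14·13·12·11/4! = 24,024/24 = 1,001, which does not equal 1,365.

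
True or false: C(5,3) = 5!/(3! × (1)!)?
False

The correct denominator is 3!×2!, giving C(5,3) = 10; the stated RHS is 5!/(3!×1!) = 20 ≠ 10, so the statement does not hold.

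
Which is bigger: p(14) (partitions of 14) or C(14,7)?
C(14,7)

Pentagonal recurrence p(n) = p(n−1) + p(n−2) − p(n−5) − p(n−7) + …: p(14) = p(13) + p(12) − p(9) − p(7) + p(2) = 101 + 77 − 30 − 15 + 2 = 135; C(14,7) = 3,432.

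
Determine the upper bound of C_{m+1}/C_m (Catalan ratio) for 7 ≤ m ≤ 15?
C_{m+1}/C_m = 2(2m+1)/(m+2), which increases with m. Maximum at m = 15: 2·31/17 = 62/17.
Final answer: 62/17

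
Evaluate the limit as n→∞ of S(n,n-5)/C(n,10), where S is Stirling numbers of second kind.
945

The leading term of S(n,n-5) as a polynomial in n is (9)!!·C(n,10), so the ratio → (9)!! = 945.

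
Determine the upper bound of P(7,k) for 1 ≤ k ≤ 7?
5,040

P(7,k) increases in k, so maximum at k = 7: 7! = 5,040.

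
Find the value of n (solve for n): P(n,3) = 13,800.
P(n,3) = n(n−1)(n−2) is increasing in n; n(n−1)(n−2) ≈ (n−1)^3 = 13,800 gives n ≈ 25.0. Check: P(23,3) = 10,626, P(24,3) = 12,144, P(25,3) = 13,800 ✓. So n = 25.
Final answer: 25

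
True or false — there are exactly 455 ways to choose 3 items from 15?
True
C(15,3) = 455.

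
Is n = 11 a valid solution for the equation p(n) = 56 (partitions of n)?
Yes

Solution: Pentagonal recurrence p(n) = p(n−1) + p(n−2) − p(n−5) − p(n−7) + …: p(11) = p(10) + p(9) − p(6) − p(4) = 42 + 30 − 11 − 5 = 56, which equals 56.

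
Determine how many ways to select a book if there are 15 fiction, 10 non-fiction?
25

By the addition principle: 15 + 10 = 25.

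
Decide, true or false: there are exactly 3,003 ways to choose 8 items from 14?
True

Explanation: C(14,8) = 3,003.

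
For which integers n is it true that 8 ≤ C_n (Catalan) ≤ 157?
4, 5, 6

Working:
C_3=5; C_4=14; C_5=42; C_6=132; C_7=429. So valid n = 4, 5, 6.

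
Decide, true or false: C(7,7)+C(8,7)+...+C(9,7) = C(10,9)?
Hockey stick identity gives Σ = C(10,8) = 45; RHS C(10,9) = 10.

Answer: False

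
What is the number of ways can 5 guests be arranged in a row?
120

Reasoning: Arrangements of 5 distinct objects: 5! = 120.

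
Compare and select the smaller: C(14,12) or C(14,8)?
C(14,12)=91, C(14,8)=3,003.

Answer: C(14,12)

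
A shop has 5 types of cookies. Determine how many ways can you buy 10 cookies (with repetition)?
Stars and bars: C(10+5-1, 10) = C(14, 10) = 1,001.

Answer: 1,001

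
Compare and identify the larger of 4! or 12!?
12!

Explanation: 4!=24, 12!=479,001,600. 12! > 4!.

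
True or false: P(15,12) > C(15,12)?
True

Reasoning: P(15,12) = 217,945,728,000 and C(15,12) = 455; P(n,r) = r! × C(n,r) so P > C whenever r ≥ 2.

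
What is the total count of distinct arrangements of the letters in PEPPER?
60

Solution: Word has 6 letters (P=3, E=2, R=1). Arrangements: 6!/Π(k!) = 60.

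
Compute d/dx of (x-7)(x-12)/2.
(2x - 19)/2

Explanation: d/dx[(x-7)(x-12)] = (x-12) + (x-7) = 2x - 19. Dividing by 2 gives (2x - 19)/2.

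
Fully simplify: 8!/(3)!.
6,720

Reasoning: This equals 8×7×...×4 = 6,720.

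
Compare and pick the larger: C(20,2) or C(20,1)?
C(20,2)
C(20,2)=190, C(20,1)=20.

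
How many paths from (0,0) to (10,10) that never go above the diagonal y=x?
16,796

Reasoning: Counted by the Catalan number C_10: C_10 = C(20,10)/(10+1) = 184,756/11 = 16,796.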